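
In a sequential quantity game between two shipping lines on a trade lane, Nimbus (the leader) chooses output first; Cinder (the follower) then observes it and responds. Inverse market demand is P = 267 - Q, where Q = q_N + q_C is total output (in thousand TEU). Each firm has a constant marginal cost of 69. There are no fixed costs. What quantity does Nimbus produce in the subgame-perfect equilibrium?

99

Solve by backward induction. Given q_N, the follower Cinder maximises π_C = (267 - q_N - q_C)q_C - 69q_C.
Setting the follower's marginal profit to zero, 198 - q_N - 2q_C = 0, i.e. q_C = (198 - q_N)/2.
The leader anticipates this reaction. Substituting into P = 267 - Q gives P = 168 - (1/2)q_N, so π_N = (168 - (1/2)q_N)q_N - 69q_N.
Maximising: ∂π_N/∂q_N = 99 - q_N = 0, giving q_N = 99.
Then q_C = (198 - 99)/2 = 99/2.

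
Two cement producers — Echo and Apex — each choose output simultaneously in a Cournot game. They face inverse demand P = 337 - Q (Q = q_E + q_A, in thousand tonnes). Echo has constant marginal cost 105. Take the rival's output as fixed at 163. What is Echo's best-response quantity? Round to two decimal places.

With the rival's output fixed at 163, Echo's profit is π_E = (337 - 163 - q_E)q_E - (105q_E) = (174 - q_E)q_E - (105q_E).
∂π_E/∂q_E = 69 - 2q_E = 0, so q_E = 69/2.

34.50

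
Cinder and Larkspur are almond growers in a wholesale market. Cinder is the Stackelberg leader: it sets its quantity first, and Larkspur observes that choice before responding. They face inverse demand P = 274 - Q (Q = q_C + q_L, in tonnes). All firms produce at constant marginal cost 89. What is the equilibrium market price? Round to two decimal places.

135.25

The follower Larkspur best-responds to any q_C: π_L = (274 - Q)q_L - 89q_L.
Setting the follower's marginal profit to zero, 185 - q_C - 2q_L = 0, i.e. q_L = (185 - q_C)/2.
Cinder substitutes q_L(q_C) into its own profit: π_C = q_C(274 - q_C - (185 - q_C)/2) - 89q_C = (363/2 - (1/2)q_C)q_C - 89q_C.
The leader's first-order condition 185/2 - q_C = 0 yields q_C = 185/2.
Then q_L = (185 - 185/2)/2 = 185/4.
Total output Q = 555/4, so price P = 274 - 555/4 = 541/4.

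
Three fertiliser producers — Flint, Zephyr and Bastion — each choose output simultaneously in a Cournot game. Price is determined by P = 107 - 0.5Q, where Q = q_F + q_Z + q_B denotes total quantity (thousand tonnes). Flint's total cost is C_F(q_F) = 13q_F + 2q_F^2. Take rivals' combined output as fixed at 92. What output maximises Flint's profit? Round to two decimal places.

9.60

With rivals' combined output fixed at 92, Flint's profit is π_F = (107 - (1/2)·92 - (1/2)q_F)q_F - (13q_F + 2q_F²) = (61 - (1/2)q_F)q_F - (13q_F + 2q_F²).
∂π_F/∂q_F = 48 - 5q_F = 0, so q_F = 48/5.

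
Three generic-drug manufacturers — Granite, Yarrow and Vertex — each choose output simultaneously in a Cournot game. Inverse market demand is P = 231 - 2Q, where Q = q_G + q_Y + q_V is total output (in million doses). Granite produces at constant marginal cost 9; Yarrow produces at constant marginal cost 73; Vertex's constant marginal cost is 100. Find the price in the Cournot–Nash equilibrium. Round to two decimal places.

Granite's profit: π_G = (231 - 2Q)q_G - (9q_G). Setting ∂π_G/∂q_G = 0: 222 - 4q_G - 2(q_Y + q_V) = 0.
Yarrow's profit: π_Y = (231 - 2Q)q_Y - (73q_Y). Setting ∂π_Y/∂q_Y = 0: 158 - 4q_Y - 2(q_G + q_V) = 0.
Vertex's first-order condition: 131 - 4q_V - 2(q_G + q_Y) = 0.
Adding the 3 first-order conditions: 511 − 8Q = 0, so Q = 511/8.
Back-substituting: q_G = (222 − 511/4)/2 = 377/8, q_Y = (158 − 511/4)/2 = 121/8, q_V = (131 − 511/4)/2 = 13/8.
Total output Q = 511/8, so price P = 231 - 2·(511/8) = 413/4.

103.25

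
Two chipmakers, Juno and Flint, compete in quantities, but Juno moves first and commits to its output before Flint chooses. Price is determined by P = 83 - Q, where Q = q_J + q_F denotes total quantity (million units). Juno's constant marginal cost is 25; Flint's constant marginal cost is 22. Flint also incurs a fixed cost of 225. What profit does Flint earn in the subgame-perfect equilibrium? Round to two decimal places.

The follower Flint best-responds to any q_J: π_F = (83 - Q)q_F - 22q_F.
Setting the follower's marginal profit to zero, 61 - q_J - 2q_F = 0, i.e. q_F = (61 - q_J)/2.
Juno substitutes q_F(q_J) into its own profit: π_J = q_J(83 - q_J - (61 - q_J)/2) - 25q_J = (105/2 - (1/2)q_J)q_J - 25q_J.
The leader's first-order condition 55/2 - q_J = 0 yields q_J = 55/2.
Then q_F = (61 - 55/2)/2 = 67/4.
Price P = 83 - 177/4 = 155/4.
Flint's profit: (155/4 - 22)·(67/4) - 225 = 889/16.

55.56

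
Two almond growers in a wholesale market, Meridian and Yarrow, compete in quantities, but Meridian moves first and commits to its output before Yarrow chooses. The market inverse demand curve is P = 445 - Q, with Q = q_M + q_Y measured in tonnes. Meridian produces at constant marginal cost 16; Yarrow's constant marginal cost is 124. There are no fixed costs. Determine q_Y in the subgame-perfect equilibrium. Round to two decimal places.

The follower Yarrow best-responds to any q_M: π_Y = (445 - Q)q_Y - 124q_Y.
Follower FOC: 321 - q_M - 2q_Y = 0, so q_Y(q_M) = (321 - q_M)/2.
The leader anticipates this reaction. Substituting into P = 445 - Q gives P = 569/2 - (1/2)q_M, so π_M = (569/2 - (1/2)q_M)q_M - 16q_M.
The leader's first-order condition 537/2 - q_M = 0 yields q_M = 537/2.
Then q_Y = (321 - 537/2)/2 = 105/4.

26.25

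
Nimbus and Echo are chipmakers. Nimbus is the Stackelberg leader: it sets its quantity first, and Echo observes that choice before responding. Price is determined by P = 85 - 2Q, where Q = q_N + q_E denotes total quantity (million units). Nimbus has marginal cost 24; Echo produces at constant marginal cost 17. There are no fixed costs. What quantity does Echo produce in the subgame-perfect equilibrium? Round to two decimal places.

Solve by backward induction. Given q_N, the follower Echo maximises π_E = (85 - 2q_N - 2q_E)q_E - 17q_E.
Setting the follower's marginal profit to zero, 68 - 2q_N - 4q_E = 0, i.e. q_E = (68 - 2q_N)/4.
The leader anticipates this reaction. Substituting into P = 85 - 2Q gives P = 51 - q_N, so π_N = (51 - q_N)q_N - 24q_N.
Leader FOC: 27 - 2q_N = 0, so q_N = 27/2.
Then q_E = (68 - 2·(27/2))/4 = 41/4.

10.25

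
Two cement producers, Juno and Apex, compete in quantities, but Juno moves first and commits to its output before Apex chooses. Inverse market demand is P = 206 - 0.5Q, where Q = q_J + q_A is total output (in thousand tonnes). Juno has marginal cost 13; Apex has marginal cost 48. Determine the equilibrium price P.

70

Solve by backward induction. Given q_J, the follower Apex maximises π_A = (206 - (1/2)q_J - (1/2)q_A)q_A - 48q_A.
Setting the follower's marginal profit to zero, 158 - (1/2)q_J - q_A = 0, i.e. q_A = (158 - (1/2)q_J).
Juno substitutes q_A(q_J) into its own profit: π_J = q_J(206 - (1/2)q_J - (158 - (1/2)q_J)/2) - 13q_J = (127 - (1/4)q_J)q_J - 13q_J.
The leader's first-order condition 114 - (1/2)q_J = 0 yields q_J = 228.
Then q_A = (158 - (1/2)·228) = 44.
Total output Q = 272, so price P = 206 - (1/2)·272 = 70.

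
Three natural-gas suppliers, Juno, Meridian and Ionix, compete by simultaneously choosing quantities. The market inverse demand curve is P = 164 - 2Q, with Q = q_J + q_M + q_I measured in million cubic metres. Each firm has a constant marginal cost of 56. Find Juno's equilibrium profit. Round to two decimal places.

364.50

Each firm earns π_i = (164 - 2Q)q_i - 56q_i.
Setting ∂π_i/∂q_i = 0 with rivals' quantities fixed: 108 - 4q_i - 2·Σ_{j≠i} q_j = 0.
With identical firms every q_j equals q_i, so Σ_{j≠i} q_j = 2q_i and 108 = 8q_i, giving q_i = 27/2.
Price P = 164 - 2·(81/2) = 83.
Juno's profit: (83 - 56)·(27/2) = 729/2.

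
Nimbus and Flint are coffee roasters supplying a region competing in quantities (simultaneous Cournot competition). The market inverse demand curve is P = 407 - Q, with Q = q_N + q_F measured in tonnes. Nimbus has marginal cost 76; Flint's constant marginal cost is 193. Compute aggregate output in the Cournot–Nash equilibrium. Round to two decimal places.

Nimbus's profit: π_N = (407 - Q)q_N - (76q_N). Setting ∂π_N/∂q_N = 0: 331 - 2q_N - (q_F) = 0.
Flint's profit: π_F = (407 - Q)q_F - (193q_F). Setting ∂π_F/∂q_F = 0: 214 - 2q_F - (q_N) = 0.
So q_N = (331 - q_F)/2 and q_F = (214 - q_N)/2.
Substituting one into the other gives q_N = 448/3 and q_F = 97/3.
Total output Q = 448/3 + 97/3 = 545/3.

181.67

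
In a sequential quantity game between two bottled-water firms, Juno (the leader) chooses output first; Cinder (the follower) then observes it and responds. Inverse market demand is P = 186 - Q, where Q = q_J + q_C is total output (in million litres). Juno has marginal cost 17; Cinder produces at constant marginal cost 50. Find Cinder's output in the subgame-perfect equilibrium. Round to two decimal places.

17.50

Solve by backward induction. Given q_J, the follower Cinder maximises π_C = (186 - q_J - q_C)q_C - 50q_C.
∂π_C/∂q_C = 136 - q_J - 2q_C = 0 gives the reaction function q_C = (136 - q_J)/2.
The leader anticipates this reaction. Substituting into P = 186 - Q gives P = 118 - (1/2)q_J, so π_J = (118 - (1/2)q_J)q_J - 17q_J.
The leader's first-order condition 101 - q_J = 0 yields q_J = 101.
Then q_C = (136 - 101)/2 = 35/2.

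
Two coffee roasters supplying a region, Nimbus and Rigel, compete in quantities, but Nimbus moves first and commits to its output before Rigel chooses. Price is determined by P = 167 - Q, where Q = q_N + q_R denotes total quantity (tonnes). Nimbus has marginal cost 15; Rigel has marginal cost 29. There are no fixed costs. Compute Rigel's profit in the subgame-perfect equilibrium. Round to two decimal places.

756.25

The follower Rigel best-responds to any q_N: π_R = (167 - Q)q_R - 29q_R.
Setting the follower's marginal profit to zero, 138 - q_N - 2q_R = 0, i.e. q_R = (138 - q_N)/2.
Nimbus substitutes q_R(q_N) into its own profit: π_N = q_N(167 - q_N - (138 - q_N)/2) - 15q_N = (98 - (1/2)q_N)q_N - 15q_N.
Maximising: ∂π_N/∂q_N = 83 - q_N = 0, giving q_N = 83.
Then q_R = (138 - 83)/2 = 55/2.
Price P = 167 - 221/2 = 113/2.
Rigel's profit: (113/2 - 29)·(55/2) = 756.2500.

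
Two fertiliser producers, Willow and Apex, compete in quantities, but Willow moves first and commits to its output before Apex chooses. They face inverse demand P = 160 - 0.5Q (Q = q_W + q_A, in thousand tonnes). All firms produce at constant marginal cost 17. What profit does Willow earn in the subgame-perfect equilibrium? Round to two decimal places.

The follower Apex best-responds to any q_W: π_A = (160 - 0.5Q)q_A - 17q_A.
∂π_A/∂q_A = 143 - (1/2)q_W - q_A = 0 gives the reaction function q_A = (143 - (1/2)q_W).
Willow substitutes q_A(q_W) into its own profit: π_W = q_W(160 - (1/2)q_W - (143 - (1/2)q_W)/2) - 17q_W = (177/2 - (1/4)q_W)q_W - 17q_W.
Maximising: ∂π_W/∂q_W = 143/2 - (1/2)q_W = 0, giving q_W = 143.
Then q_A = (143 - (1/2)·143) = 143/2.
Price P = 160 - (1/2)·(429/2) = 211/4.
Willow's profit: (211/4 - 17)·143 = 5112.2500.

5112.25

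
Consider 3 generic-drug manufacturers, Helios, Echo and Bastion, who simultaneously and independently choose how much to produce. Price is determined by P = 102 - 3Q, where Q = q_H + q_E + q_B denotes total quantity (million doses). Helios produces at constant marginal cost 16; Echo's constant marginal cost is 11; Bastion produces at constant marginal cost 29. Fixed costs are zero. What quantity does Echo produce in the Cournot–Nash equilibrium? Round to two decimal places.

Helios's profit: π_H = (102 - 3Q)q_H - (16q_H). Setting ∂π_H/∂q_H = 0: 86 - 6q_H - 3(q_E + q_B) = 0.
Echo's profit: π_E = (102 - 3Q)q_E - (11q_E). Setting ∂π_E/∂q_E = 0: 91 - 6q_E - 3(q_H + q_B) = 0.
Bastion's profit: π_B = (102 - 3Q)q_B - (29q_B). Setting ∂π_B/∂q_B = 0: 73 - 6q_B - 3(q_H + q_E) = 0.
Adding the 3 conditions: 250 − 6Q − 6Q = 0, i.e. Q = 125/6.
Back-substituting: q_H = (86 − 125/2)/3 = 47/6, q_E = (91 − 125/2)/3 = 19/2, q_B = (73 − 125/2)/3 = 7/2.

9.50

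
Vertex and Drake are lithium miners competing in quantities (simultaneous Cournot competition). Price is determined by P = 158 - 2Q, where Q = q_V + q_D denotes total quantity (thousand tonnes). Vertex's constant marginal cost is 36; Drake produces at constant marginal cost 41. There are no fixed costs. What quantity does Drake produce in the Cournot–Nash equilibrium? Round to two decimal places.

18.67

Vertex's profit: π_V = (158 - 2Q)q_V - (36q_V). Setting ∂π_V/∂q_V = 0: 122 - 4q_V - 2(q_D) = 0.
Drake's profit: π_D = (158 - 2Q)q_D - (41q_D). Setting ∂π_D/∂q_D = 0: 117 - 4q_D - 2(q_V) = 0.
Best responses: q_V = (122 - 2q_D)/4, q_D = (117 - 2q_V)/4.
Substituting one into the other gives q_V = 127/6 and q_D = 56/3.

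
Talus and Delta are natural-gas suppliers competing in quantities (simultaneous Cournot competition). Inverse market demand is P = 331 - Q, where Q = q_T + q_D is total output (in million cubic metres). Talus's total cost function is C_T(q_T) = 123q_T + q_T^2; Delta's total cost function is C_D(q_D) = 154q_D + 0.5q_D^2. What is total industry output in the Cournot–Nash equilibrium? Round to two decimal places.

Talus's profit: π_T = (331 - Q)q_T - (123q_T + q_T²). Setting ∂π_T/∂q_T = 0: 208 - 4q_T - (q_D) = 0.
Delta's profit: π_D = (331 - Q)q_D - (154q_D + (1/2)q_D²). Setting ∂π_D/∂q_D = 0: 177 - 3q_D - (q_T) = 0.
Rearranging gives the reaction functions q_T = (208 - q_D)/4 and q_D = (177 - q_T)/3.
Substituting one into the other gives q_T = 447/11 and q_D = 500/11.
Total output Q = 447/11 + 500/11 = 947/11.

86.09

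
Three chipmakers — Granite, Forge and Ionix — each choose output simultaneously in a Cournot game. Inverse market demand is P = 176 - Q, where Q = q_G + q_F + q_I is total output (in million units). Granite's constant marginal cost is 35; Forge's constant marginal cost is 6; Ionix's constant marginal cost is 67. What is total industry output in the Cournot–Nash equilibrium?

105

Granite's profit: π_G = (176 - Q)q_G - (35q_G). Setting ∂π_G/∂q_G = 0: 141 - 2q_G - (q_F + q_I) = 0.
Forge's first-order condition: 170 - 2q_F - (q_G + q_I) = 0.
Ionix's profit: π_I = (176 - Q)q_I - (67q_I). Setting ∂π_I/∂q_I = 0: 109 - 2q_I - (q_G + q_F) = 0.
Adding the 3 first-order conditions: 420 − 4Q = 0, so Q = 105.
Back-substituting: q_G = (141 − 105) = 36, q_F = (170 − 105) = 65, q_I = (109 − 105) = 4.
Total output Q = 36 + 65 + 4 = 105.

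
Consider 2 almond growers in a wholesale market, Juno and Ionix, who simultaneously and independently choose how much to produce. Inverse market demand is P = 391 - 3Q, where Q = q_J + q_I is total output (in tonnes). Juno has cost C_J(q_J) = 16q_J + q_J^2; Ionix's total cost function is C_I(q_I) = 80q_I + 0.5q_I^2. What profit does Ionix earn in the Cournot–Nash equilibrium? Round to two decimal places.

2943.50

Juno's profit: π_J = (391 - 3Q)q_J - (16q_J + q_J²). Setting ∂π_J/∂q_J = 0: 375 - 8q_J - 3(q_I) = 0.
Ionix's profit: π_I = (391 - 3Q)q_I - (80q_I + (1/2)q_I²). Setting ∂π_I/∂q_I = 0: 311 - 7q_I - 3(q_J) = 0.
Best responses: q_J = (375 - 3q_I)/8, q_I = (311 - 3q_J)/7.
Solving the pair: q_J = 36, q_I = 29.
Price P = 391 - 3·65 = 196.
Ionix's profit: 196·29 - 80·29 - (1/2)·29² = 2943.5000.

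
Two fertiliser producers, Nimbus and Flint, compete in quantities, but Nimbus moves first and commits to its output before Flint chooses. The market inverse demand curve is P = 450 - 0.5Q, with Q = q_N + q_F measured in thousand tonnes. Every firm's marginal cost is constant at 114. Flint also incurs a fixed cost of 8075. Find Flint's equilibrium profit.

6037

The follower Flint best-responds to any q_N: π_F = (450 - 0.5Q)q_F - 114q_F.
Follower FOC: 336 - (1/2)q_N - q_F = 0, so q_F(q_N) = (336 - (1/2)q_N).
Nimbus substitutes q_F(q_N) into its own profit: π_N = q_N(450 - (1/2)q_N - (336 - (1/2)q_N)/2) - 114q_N = (282 - (1/4)q_N)q_N - 114q_N.
The leader's first-order condition 168 - (1/2)q_N = 0 yields q_N = 336.
Then q_F = (336 - (1/2)·336) = 168.
Price P = 450 - (1/2)·504 = 198.
Flint's profit: (198 - 114)·168 - 8075 = 6037.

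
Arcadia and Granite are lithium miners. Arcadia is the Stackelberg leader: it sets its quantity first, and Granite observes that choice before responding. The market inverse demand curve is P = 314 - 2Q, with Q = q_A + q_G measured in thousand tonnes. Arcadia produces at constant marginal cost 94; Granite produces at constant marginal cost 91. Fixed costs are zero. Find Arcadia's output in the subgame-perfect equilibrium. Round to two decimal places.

54.25

The follower Granite best-responds to any q_A: π_G = (314 - 2Q)q_G - 91q_G.
∂π_G/∂q_G = 223 - 2q_A - 4q_G = 0 gives the reaction function q_G = (223 - 2q_A)/4.
The leader anticipates this reaction. Substituting into P = 314 - 2Q gives P = 405/2 - q_A, so π_A = (405/2 - q_A)q_A - 94q_A.
Leader FOC: 217/2 - 2q_A = 0, so q_A = 217/4.
Then q_G = (223 - 2·(217/4))/4 = 229/8.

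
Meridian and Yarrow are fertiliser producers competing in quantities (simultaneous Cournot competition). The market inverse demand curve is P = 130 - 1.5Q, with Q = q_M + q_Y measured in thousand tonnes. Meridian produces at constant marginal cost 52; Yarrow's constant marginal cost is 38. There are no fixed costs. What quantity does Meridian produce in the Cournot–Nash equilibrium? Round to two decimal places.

14.22

Meridian's profit: π_M = (130 - 1.5Q)q_M - (52q_M). Setting ∂π_M/∂q_M = 0: 78 - 3q_M - (3/2)(q_Y) = 0.
Yarrow's first-order condition: 92 - 3q_Y - (3/2)(q_M) = 0.
So q_M = (78 - (3/2)q_Y)/3 and q_Y = (92 - (3/2)q_M)/3.
Substituting one into the other gives q_M = 128/9 and q_Y = 212/9.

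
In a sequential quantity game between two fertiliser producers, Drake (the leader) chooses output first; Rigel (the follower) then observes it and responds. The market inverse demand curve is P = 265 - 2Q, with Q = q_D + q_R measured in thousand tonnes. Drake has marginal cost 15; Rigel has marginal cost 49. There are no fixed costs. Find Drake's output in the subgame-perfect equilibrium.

71

The follower Rigel best-responds to any q_D: π_R = (265 - 2Q)q_R - 49q_R.
Follower FOC: 216 - 2q_D - 4q_R = 0, so q_R(q_D) = (216 - 2q_D)/4.
Drake substitutes q_R(q_D) into its own profit: π_D = q_D(265 - 2q_D - (216 - 2q_D)/2) - 15q_D = (157 - q_D)q_D - 15q_D.
Maximising: ∂π_D/∂q_D = 142 - 2q_D = 0, giving q_D = 71.
Then q_R = (216 - 2·71)/4 = 37/2.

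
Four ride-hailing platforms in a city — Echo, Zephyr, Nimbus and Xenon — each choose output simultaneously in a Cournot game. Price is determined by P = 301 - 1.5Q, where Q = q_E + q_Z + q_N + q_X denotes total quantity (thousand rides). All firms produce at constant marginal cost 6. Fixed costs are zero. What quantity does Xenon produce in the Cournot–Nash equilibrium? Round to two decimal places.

Each firm earns π_i = (301 - 1.5Q)q_i - 6q_i.
First-order condition (treating rivals' output as given): 295 - 3q_i - (3/2)·Σ_{j≠i} q_j = 0.
With identical firms every q_j equals q_i, so Σ_{j≠i} q_j = 3q_i and 295 = (15/2)q_i, giving q_i = 118/3.

39.33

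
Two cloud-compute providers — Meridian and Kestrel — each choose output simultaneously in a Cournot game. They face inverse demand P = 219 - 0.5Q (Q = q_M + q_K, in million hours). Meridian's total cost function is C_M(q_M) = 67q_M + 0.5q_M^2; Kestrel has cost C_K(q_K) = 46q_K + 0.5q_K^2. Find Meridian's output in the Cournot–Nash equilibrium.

Meridian's profit: π_M = (219 - 0.5Q)q_M - (67q_M + (1/2)q_M²). Setting ∂π_M/∂q_M = 0: 152 - 2q_M - (1/2)(q_K) = 0.
Kestrel's first-order condition: 173 - 2q_K - (1/2)(q_M) = 0.
Rearranging gives the reaction functions q_M = (152 - (1/2)q_K)/2 and q_K = (173 - (1/2)q_M)/2.
Solving the pair: q_M = 58, q_K = 72.

58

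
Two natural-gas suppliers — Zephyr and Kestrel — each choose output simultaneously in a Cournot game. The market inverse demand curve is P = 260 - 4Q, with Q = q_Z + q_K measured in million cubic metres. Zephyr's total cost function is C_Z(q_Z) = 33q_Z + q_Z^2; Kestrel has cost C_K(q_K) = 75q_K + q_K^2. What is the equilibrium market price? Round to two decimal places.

Zephyr's profit: π_Z = (260 - 4Q)q_Z - (33q_Z + q_Z²). Setting ∂π_Z/∂q_Z = 0: 227 - 10q_Z - 4(q_K) = 0.
Kestrel's first-order condition: 185 - 10q_K - 4(q_Z) = 0.
Best responses: q_Z = (227 - 4q_K)/10, q_K = (185 - 4q_Z)/10.
Substituting one into the other gives q_Z = 255/14 and q_K = 157/14.
Total output Q = 206/7, so price P = 260 - 4·(206/7) = 996/7.

142.29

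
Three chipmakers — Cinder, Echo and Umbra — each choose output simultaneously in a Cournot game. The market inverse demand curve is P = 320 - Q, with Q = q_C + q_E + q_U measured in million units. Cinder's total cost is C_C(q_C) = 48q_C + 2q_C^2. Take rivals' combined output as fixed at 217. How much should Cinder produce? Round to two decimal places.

With rivals' combined output fixed at 217, Cinder's profit is π_C = (320 - 217 - q_C)q_C - (48q_C + 2q_C²) = (103 - q_C)q_C - (48q_C + 2q_C²).
∂π_C/∂q_C = 55 - 6q_C = 0, so q_C = 55/6.

9.17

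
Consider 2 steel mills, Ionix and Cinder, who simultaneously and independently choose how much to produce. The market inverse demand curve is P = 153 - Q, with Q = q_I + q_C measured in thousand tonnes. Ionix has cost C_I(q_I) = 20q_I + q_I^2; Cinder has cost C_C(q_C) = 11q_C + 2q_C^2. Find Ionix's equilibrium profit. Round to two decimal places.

1626.98

Ionix's profit: π_I = (153 - Q)q_I - (20q_I + q_I²). Setting ∂π_I/∂q_I = 0: 133 - 4q_I - (q_C) = 0.
Cinder's first-order condition: 142 - 6q_C - (q_I) = 0.
Rearranging gives the reaction functions q_I = (133 - q_C)/4 and q_C = (142 - q_I)/6.
Substituting one into the other gives q_I = 656/23 and q_C = 435/23.
Price P = 153 - 1091/23 = 105.5652.
Ionix's profit: 105.5652·(656/23) - 20·(656/23) - (656/23)² = 1626.9792.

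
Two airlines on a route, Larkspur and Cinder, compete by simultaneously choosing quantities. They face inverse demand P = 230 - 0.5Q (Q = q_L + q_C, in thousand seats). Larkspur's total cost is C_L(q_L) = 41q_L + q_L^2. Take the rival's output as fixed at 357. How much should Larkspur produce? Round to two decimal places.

3.50

With the rival's output fixed at 357, Larkspur's profit is π_L = (230 - (1/2)·357 - (1/2)q_L)q_L - (41q_L + q_L²) = (103/2 - (1/2)q_L)q_L - (41q_L + q_L²).
∂π_L/∂q_L = 21/2 - 3q_L = 0, so q_L = 7/2.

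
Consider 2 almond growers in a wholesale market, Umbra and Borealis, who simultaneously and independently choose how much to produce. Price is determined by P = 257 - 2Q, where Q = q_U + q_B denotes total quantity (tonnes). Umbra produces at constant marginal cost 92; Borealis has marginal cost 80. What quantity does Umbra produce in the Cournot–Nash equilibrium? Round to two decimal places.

25.50

Umbra's profit: π_U = (257 - 2Q)q_U - (92q_U). Setting ∂π_U/∂q_U = 0: 165 - 4q_U - 2(q_B) = 0.
Borealis's profit: π_B = (257 - 2Q)q_B - (80q_B). Setting ∂π_B/∂q_B = 0: 177 - 4q_B - 2(q_U) = 0.
So q_U = (165 - 2q_B)/4 and q_B = (177 - 2q_U)/4.
Substituting one into the other gives q_U = 51/2 and q_B = 63/2.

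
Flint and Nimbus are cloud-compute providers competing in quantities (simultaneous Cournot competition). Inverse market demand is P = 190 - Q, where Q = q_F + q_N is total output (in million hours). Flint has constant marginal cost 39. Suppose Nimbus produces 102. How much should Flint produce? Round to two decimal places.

With the rival's output fixed at 102, Flint's profit is π_F = (190 - 102 - q_F)q_F - (39q_F) = (88 - q_F)q_F - (39q_F).
∂π_F/∂q_F = 49 - 2q_F = 0, so q_F = 49/2.

24.50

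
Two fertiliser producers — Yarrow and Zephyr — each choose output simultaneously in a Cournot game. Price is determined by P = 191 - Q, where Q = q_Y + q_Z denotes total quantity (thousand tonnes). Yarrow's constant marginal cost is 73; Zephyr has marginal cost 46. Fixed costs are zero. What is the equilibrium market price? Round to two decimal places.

Yarrow's profit: π_Y = (191 - Q)q_Y - (73q_Y). Setting ∂π_Y/∂q_Y = 0: 118 - 2q_Y - (q_Z) = 0.
Zephyr's first-order condition: 145 - 2q_Z - (q_Y) = 0.
Best responses: q_Y = (118 - q_Z)/2, q_Z = (145 - q_Y)/2.
Substituting one into the other gives q_Y = 91/3 and q_Z = 172/3.
Total output Q = 263/3, so price P = 191 - 263/3 = 310/3.

103.33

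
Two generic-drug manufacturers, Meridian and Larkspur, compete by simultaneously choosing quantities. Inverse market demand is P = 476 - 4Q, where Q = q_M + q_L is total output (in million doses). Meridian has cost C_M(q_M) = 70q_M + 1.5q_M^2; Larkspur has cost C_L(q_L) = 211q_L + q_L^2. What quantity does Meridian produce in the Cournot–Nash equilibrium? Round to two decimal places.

Meridian's profit: π_M = (476 - 4Q)q_M - (70q_M + (3/2)q_M²). Setting ∂π_M/∂q_M = 0: 406 - 11q_M - 4(q_L) = 0.
Larkspur's first-order condition: 265 - 10q_L - 4(q_M) = 0.
So q_M = (406 - 4q_L)/11 and q_L = (265 - 4q_M)/10.
Substituting one into the other gives q_M = 1500/47 and q_L = 1291/94.

31.91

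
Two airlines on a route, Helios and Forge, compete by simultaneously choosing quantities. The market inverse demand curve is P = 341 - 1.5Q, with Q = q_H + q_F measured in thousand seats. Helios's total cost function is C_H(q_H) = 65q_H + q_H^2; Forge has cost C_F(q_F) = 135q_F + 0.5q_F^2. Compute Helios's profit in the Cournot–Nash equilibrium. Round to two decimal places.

Helios's profit: π_H = (341 - 1.5Q)q_H - (65q_H + q_H²). Setting ∂π_H/∂q_H = 0: 276 - 5q_H - (3/2)(q_F) = 0.
Forge's profit: π_F = (341 - 1.5Q)q_F - (135q_F + (1/2)q_F²). Setting ∂π_F/∂q_F = 0: 206 - 4q_F - (3/2)(q_H) = 0.
Best responses: q_H = (276 - (3/2)q_F)/5, q_F = (206 - (3/2)q_H)/4.
Substituting one into the other gives q_H = 44.7887 and q_F = 34.7042.
Price P = 341 - (3/2)·79.4930 = 221.7606.
Helios's profit: 221.7606·44.7887 - 65·44.7887 - 44.7887² = 5015.0764.

5015.08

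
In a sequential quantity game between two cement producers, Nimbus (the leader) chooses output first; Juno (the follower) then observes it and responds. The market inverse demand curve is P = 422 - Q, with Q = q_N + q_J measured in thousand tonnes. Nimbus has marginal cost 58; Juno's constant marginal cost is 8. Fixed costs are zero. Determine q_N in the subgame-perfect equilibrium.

157

Solve by backward induction. Given q_N, the follower Juno maximises π_J = (422 - q_N - q_J)q_J - 8q_J.
Follower FOC: 414 - q_N - 2q_J = 0, so q_J(q_N) = (414 - q_N)/2.
The leader anticipates this reaction. Substituting into P = 422 - Q gives P = 215 - (1/2)q_N, so π_N = (215 - (1/2)q_N)q_N - 58q_N.
Maximising: ∂π_N/∂q_N = 157 - q_N = 0, giving q_N = 157.
Then q_J = (414 - 157)/2 = 257/2.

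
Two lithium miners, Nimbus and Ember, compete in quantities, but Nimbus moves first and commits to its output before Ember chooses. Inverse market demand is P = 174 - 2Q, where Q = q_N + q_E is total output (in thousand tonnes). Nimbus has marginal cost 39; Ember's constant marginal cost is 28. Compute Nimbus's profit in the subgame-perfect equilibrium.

Solve by backward induction. Given q_N, the follower Ember maximises π_E = (174 - 2q_N - 2q_E)q_E - 28q_E.
Follower FOC: 146 - 2q_N - 4q_E = 0, so q_E(q_N) = (146 - 2q_N)/4.
Nimbus substitutes q_E(q_N) into its own profit: π_N = q_N(174 - 2q_N - (146 - 2q_N)/2) - 39q_N = (101 - q_N)q_N - 39q_N.
The leader's first-order condition 62 - 2q_N = 0 yields q_N = 31.
Then q_E = (146 - 2·31)/4 = 21.
Price P = 174 - 2·52 = 70.
Nimbus's profit: (70 - 39)·31 = 961.

961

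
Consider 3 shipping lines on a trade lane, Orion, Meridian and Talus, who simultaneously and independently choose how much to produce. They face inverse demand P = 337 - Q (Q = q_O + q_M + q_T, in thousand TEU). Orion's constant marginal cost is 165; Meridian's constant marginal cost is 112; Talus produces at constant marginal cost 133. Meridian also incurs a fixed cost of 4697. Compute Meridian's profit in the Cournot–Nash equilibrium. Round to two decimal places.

Orion's profit: π_O = (337 - Q)q_O - (165q_O). Setting ∂π_O/∂q_O = 0: 172 - 2q_O - (q_M + q_T) = 0.
Meridian's profit: π_M = (337 - Q)q_M - (112q_M). Setting ∂π_M/∂q_M = 0: 225 - 2q_M - (q_O + q_T) = 0.
Talus's first-order condition: 204 - 2q_T - (q_O + q_M) = 0.
Summing all 3 equations gives 601 − 4Q = 0, hence Q = 601/4.
Back-substituting: q_O = (172 − 601/4) = 87/4, q_M = (225 − 601/4) = 299/4, q_T = (204 − 601/4) = 215/4.
Price P = 337 - 601/4 = 747/4.
Meridian's profit: (747/4 - 112)·(299/4) - 4697 = 890.5625.

890.56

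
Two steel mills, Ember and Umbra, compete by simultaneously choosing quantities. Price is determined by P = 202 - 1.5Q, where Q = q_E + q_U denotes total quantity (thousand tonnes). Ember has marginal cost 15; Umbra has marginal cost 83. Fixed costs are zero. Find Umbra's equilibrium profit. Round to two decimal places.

192.67

Ember's profit: π_E = (202 - 1.5Q)q_E - (15q_E). Setting ∂π_E/∂q_E = 0: 187 - 3q_E - (3/2)(q_U) = 0.
Umbra's first-order condition: 119 - 3q_U - (3/2)(q_E) = 0.
Rearranging gives the reaction functions q_E = (187 - (3/2)q_U)/3 and q_U = (119 - (3/2)q_E)/3.
Solving the pair: q_E = 170/3, q_U = 34/3.
Price P = 202 - (3/2)·68 = 100.
Umbra's profit: (100 - 83)·(34/3) = 578/3.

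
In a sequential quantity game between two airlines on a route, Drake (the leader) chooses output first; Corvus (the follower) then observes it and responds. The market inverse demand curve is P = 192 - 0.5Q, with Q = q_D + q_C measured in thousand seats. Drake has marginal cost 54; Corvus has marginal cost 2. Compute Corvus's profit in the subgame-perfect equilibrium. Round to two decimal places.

10804.50

The follower Corvus best-responds to any q_D: π_C = (192 - 0.5Q)q_C - 2q_C.
Setting the follower's marginal profit to zero, 190 - (1/2)q_D - q_C = 0, i.e. q_C = (190 - (1/2)q_D).
Drake substitutes q_C(q_D) into its own profit: π_D = q_D(192 - (1/2)q_D - (190 - (1/2)q_D)/2) - 54q_D = (97 - (1/4)q_D)q_D - 54q_D.
Maximising: ∂π_D/∂q_D = 43 - (1/2)q_D = 0, giving q_D = 86.
Then q_C = (190 - (1/2)·86) = 147.
Price P = 192 - (1/2)·233 = 151/2.
Corvus's profit: (151/2 - 2)·147 = 10804.5000.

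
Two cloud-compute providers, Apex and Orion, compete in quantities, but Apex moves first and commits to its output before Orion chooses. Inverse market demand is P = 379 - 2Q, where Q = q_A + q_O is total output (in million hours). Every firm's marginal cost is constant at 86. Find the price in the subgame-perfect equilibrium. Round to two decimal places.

Solve by backward induction. Given q_A, the follower Orion maximises π_O = (379 - 2q_A - 2q_O)q_O - 86q_O.
∂π_O/∂q_O = 293 - 2q_A - 4q_O = 0 gives the reaction function q_O = (293 - 2q_A)/4.
The leader anticipates this reaction. Substituting into P = 379 - 2Q gives P = 465/2 - q_A, so π_A = (465/2 - q_A)q_A - 86q_A.
Leader FOC: 293/2 - 2q_A = 0, so q_A = 293/4.
Then q_O = (293 - 2·(293/4))/4 = 293/8.
Total output Q = 879/8, so price P = 379 - 2·(879/8) = 637/4.

159.25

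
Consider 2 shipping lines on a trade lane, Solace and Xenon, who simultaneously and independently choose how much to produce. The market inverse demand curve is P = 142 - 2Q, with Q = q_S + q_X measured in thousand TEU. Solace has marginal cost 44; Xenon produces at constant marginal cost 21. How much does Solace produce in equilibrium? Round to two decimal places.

Solace's profit: π_S = (142 - 2Q)q_S - (44q_S). Setting ∂π_S/∂q_S = 0: 98 - 4q_S - 2(q_X) = 0.
Xenon's profit: π_X = (142 - 2Q)q_X - (21q_X). Setting ∂π_X/∂q_X = 0: 121 - 4q_X - 2(q_S) = 0.
So q_S = (98 - 2q_X)/4 and q_X = (121 - 2q_S)/4.
Solving the pair: q_S = 25/2, q_X = 24.

12.50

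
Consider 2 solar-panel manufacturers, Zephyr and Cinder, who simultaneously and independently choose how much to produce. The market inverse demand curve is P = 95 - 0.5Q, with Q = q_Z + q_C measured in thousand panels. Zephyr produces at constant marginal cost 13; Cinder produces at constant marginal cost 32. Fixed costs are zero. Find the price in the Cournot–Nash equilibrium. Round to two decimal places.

Zephyr's profit: π_Z = (95 - 0.5Q)q_Z - (13q_Z). Setting ∂π_Z/∂q_Z = 0: 82 - q_Z - (1/2)(q_C) = 0.
Cinder's profit: π_C = (95 - 0.5Q)q_C - (32q_C). Setting ∂π_C/∂q_C = 0: 63 - q_C - (1/2)(q_Z) = 0.
Best responses: q_Z = (82 - (1/2)q_C), q_C = (63 - (1/2)q_Z).
Substituting one into the other gives q_Z = 202/3 and q_C = 88/3.
Total output Q = 290/3, so price P = 95 - (1/2)·(290/3) = 140/3.

46.67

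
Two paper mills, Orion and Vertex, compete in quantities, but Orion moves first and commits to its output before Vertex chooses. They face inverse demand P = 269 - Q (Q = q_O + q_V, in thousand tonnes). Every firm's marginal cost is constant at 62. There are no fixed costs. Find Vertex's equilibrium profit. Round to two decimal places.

Solve by backward induction. Given q_O, the follower Vertex maximises π_V = (269 - q_O - q_V)q_V - 62q_V.
Follower FOC: 207 - q_O - 2q_V = 0, so q_V(q_O) = (207 - q_O)/2.
Orion substitutes q_V(q_O) into its own profit: π_O = q_O(269 - q_O - (207 - q_O)/2) - 62q_O = (331/2 - (1/2)q_O)q_O - 62q_O.
Maximising: ∂π_O/∂q_O = 207/2 - q_O = 0, giving q_O = 207/2.
Then q_V = (207 - 207/2)/2 = 207/4.
Price P = 269 - 621/4 = 455/4.
Vertex's profit: (455/4 - 62)·(207/4) = 2678.0625.

2678.06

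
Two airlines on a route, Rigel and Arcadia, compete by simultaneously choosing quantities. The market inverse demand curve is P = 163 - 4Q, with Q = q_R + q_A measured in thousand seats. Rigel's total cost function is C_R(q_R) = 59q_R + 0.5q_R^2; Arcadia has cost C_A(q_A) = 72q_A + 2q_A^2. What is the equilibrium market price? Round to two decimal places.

107.04

Rigel's profit: π_R = (163 - 4Q)q_R - (59q_R + (1/2)q_R²). Setting ∂π_R/∂q_R = 0: 104 - 9q_R - 4(q_A) = 0.
Arcadia's first-order condition: 91 - 12q_A - 4(q_R) = 0.
Best responses: q_R = (104 - 4q_A)/9, q_A = (91 - 4q_R)/12.
Substituting one into the other gives q_R = 221/23 and q_A = 403/92.
Total output Q = 1287/92, so price P = 163 - 4·(1287/92) = 107.0435.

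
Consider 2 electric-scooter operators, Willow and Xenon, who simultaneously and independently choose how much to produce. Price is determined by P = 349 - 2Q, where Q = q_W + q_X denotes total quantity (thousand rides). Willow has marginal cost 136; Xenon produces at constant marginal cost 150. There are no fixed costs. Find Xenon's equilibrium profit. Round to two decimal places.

1901.39

Willow's profit: π_W = (349 - 2Q)q_W - (136q_W). Setting ∂π_W/∂q_W = 0: 213 - 4q_W - 2(q_X) = 0.
Xenon's first-order condition: 199 - 4q_X - 2(q_W) = 0.
So q_W = (213 - 2q_X)/4 and q_X = (199 - 2q_W)/4.
Solving the pair: q_W = 227/6, q_X = 185/6.
Price P = 349 - 2·(206/3) = 635/3.
Xenon's profit: (635/3 - 150)·(185/6) = 1901.3889.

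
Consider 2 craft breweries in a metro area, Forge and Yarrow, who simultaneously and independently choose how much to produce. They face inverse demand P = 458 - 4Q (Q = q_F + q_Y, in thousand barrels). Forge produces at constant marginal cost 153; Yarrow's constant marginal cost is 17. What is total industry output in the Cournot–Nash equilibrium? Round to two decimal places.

Forge's profit: π_F = (458 - 4Q)q_F - (153q_F). Setting ∂π_F/∂q_F = 0: 305 - 8q_F - 4(q_Y) = 0.
Yarrow's profit: π_Y = (458 - 4Q)q_Y - (17q_Y). Setting ∂π_Y/∂q_Y = 0: 441 - 8q_Y - 4(q_F) = 0.
So q_F = (305 - 4q_Y)/8 and q_Y = (441 - 4q_F)/8.
Substituting one into the other gives q_F = 169/12 and q_Y = 577/12.
Total output Q = 169/12 + 577/12 = 373/6.

62.17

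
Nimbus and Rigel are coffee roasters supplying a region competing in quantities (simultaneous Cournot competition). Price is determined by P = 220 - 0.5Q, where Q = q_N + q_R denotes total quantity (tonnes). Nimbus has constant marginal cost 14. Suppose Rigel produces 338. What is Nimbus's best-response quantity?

With the rival's output fixed at 338, Nimbus's profit is π_N = (220 - (1/2)·338 - (1/2)q_N)q_N - (14q_N) = (51 - (1/2)q_N)q_N - (14q_N).
∂π_N/∂q_N = 37 - q_N = 0, so q_N = 37.

37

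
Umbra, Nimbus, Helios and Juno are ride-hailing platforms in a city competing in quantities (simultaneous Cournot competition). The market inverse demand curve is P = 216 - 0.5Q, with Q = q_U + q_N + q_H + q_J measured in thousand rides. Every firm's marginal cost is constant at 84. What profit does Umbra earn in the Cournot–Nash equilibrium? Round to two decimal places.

A representative firm's profit is π_i = q_i(216 - 0.5Q) - 84q_i.
Setting ∂π_i/∂q_i = 0 with rivals' quantities fixed: 132 - q_i - (1/2)·Σ_{j≠i} q_j = 0.
With identical firms every q_j equals q_i, so Σ_{j≠i} q_j = 3q_i and 132 = (5/2)q_i, giving q_i = 264/5.
Price P = 216 - (1/2)·(1056/5) = 552/5.
Umbra's profit: (552/5 - 84)·(264/5) = 1393.9200.

1393.92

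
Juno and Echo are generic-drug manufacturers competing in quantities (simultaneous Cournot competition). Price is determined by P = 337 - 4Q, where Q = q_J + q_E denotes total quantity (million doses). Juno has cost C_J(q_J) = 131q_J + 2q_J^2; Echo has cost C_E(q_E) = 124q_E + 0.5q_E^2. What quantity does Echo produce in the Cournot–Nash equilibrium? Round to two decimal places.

18.83

Juno's profit: π_J = (337 - 4Q)q_J - (131q_J + 2q_J²). Setting ∂π_J/∂q_J = 0: 206 - 12q_J - 4(q_E) = 0.
Echo's first-order condition: 213 - 9q_E - 4(q_J) = 0.
Rearranging gives the reaction functions q_J = (206 - 4q_E)/12 and q_E = (213 - 4q_J)/9.
Solving the pair: q_J = 501/46, q_E = 433/23.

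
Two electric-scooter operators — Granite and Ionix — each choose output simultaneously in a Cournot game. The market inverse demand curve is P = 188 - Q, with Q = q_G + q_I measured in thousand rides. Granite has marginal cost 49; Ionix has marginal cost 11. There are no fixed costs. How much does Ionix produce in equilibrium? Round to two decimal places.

71.67

Granite's profit: π_G = (188 - Q)q_G - (49q_G). Setting ∂π_G/∂q_G = 0: 139 - 2q_G - (q_I) = 0.
Ionix's first-order condition: 177 - 2q_I - (q_G) = 0.
Rearranging gives the reaction functions q_G = (139 - q_I)/2 and q_I = (177 - q_G)/2.
Substituting one into the other gives q_G = 101/3 and q_I = 215/3.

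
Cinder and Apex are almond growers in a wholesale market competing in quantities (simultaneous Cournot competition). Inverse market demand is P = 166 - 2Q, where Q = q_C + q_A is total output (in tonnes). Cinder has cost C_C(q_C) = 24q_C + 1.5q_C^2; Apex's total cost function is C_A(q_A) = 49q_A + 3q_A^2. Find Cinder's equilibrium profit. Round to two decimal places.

Cinder's profit: π_C = (166 - 2Q)q_C - (24q_C + (3/2)q_C²). Setting ∂π_C/∂q_C = 0: 142 - 7q_C - 2(q_A) = 0.
Apex's first-order condition: 117 - 10q_A - 2(q_C) = 0.
Best responses: q_C = (142 - 2q_A)/7, q_A = (117 - 2q_C)/10.
Substituting one into the other gives q_C = 593/33 and q_A = 535/66.
Price P = 166 - 2·(1721/66) = 113.8485.
Cinder's profit: 113.8485·(593/33) - 24·(593/33) - (3/2)(593/33)² = 1130.1850.

1130.19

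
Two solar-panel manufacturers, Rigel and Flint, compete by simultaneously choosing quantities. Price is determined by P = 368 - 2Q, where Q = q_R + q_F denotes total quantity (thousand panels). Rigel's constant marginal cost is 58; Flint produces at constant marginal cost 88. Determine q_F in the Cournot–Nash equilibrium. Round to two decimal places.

Rigel's profit: π_R = (368 - 2Q)q_R - (58q_R). Setting ∂π_R/∂q_R = 0: 310 - 4q_R - 2(q_F) = 0.
Flint's first-order condition: 280 - 4q_F - 2(q_R) = 0.
Best responses: q_R = (310 - 2q_F)/4, q_F = (280 - 2q_R)/4.
Solving the pair: q_R = 170/3, q_F = 125/3.

41.67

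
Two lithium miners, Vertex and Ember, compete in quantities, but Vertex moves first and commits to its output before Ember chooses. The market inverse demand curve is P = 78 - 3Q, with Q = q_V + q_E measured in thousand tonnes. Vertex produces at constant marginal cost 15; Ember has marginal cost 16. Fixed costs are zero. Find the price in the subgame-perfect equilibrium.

Solve by backward induction. Given q_V, the follower Ember maximises π_E = (78 - 3q_V - 3q_E)q_E - 16q_E.
Follower FOC: 62 - 3q_V - 6q_E = 0, so q_E(q_V) = (62 - 3q_V)/6.
The leader anticipates this reaction. Substituting into P = 78 - 3Q gives P = 47 - (3/2)q_V, so π_V = (47 - (3/2)q_V)q_V - 15q_V.
Maximising: ∂π_V/∂q_V = 32 - 3q_V = 0, giving q_V = 32/3.
Then q_E = (62 - 3·(32/3))/6 = 5.
Total output Q = 47/3, so price P = 78 - 3·(47/3) = 31.

31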